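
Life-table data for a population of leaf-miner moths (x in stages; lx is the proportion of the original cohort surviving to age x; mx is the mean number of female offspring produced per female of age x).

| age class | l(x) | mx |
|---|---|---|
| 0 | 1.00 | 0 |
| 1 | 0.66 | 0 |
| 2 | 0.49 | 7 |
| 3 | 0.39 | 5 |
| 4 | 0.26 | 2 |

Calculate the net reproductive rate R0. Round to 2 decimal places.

lx·mx by age: 0, 0, 3.43, 1.95, 0.52
R0 = Σ lx·mx = 5.9 → 5.90

5.90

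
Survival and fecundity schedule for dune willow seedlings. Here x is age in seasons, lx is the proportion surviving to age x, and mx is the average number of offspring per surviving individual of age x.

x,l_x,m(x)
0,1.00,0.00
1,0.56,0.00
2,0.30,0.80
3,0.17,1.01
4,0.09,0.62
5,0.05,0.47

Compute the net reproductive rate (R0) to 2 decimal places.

0.49

lx·mx by age: 0, 0, 0.24, 0.1717, 0.0558, 0.0235
R0 = Σ lx·mx = 0.491 → 0.49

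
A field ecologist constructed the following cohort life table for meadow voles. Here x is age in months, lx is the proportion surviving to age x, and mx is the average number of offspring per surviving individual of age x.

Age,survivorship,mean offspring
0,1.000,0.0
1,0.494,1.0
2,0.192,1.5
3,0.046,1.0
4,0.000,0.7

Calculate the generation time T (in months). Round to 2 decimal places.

1.46

lx·mx: 0, 0.494, 0.288, 0.046, 0 → R0 = 0.828
x·lx·mx: 0, 0.494, 0.576, 0.138, 0 → Σ = 1.208
T = 1.208 / 0.828 = 1.458937… → 1.46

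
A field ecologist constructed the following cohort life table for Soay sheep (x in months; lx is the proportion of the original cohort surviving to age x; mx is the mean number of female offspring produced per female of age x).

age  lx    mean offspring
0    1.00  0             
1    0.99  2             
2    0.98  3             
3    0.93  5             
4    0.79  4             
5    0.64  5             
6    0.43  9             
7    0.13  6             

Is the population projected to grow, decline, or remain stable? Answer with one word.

growing

R0 = Σ lx·mx = 0 + 1.98 + 2.94 + 4.65 + 3.16 + 3.2 + 3.87 + 0.78 = 20.58
R0 > 1, so the population is growing.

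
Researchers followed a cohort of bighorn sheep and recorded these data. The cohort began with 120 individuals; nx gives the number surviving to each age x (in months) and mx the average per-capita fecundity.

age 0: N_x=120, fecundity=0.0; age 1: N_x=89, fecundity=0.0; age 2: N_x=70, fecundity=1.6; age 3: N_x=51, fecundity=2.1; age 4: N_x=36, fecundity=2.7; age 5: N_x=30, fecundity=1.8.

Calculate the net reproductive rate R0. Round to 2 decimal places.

lx = nx/n0 = nx/120: 1, 0.74167…, 0.58333…, 0.425, 0.3, 0.25
lx·mx by age: 0, 0, 0.933333…, 0.8925, 0.81, 0.45
R0 = Σ lx·mx = 3.085833… → 3.09

3.09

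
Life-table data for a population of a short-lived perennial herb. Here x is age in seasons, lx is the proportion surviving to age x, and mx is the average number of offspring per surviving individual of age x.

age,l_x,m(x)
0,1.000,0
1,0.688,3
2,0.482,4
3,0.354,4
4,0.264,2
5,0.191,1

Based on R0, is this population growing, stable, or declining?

growing

R0 = Σ lx·mx = 0 + 2.064 + 1.928 + 1.416 + 0.528 + 0.191 = 6.127
R0 > 1, so the population is growing.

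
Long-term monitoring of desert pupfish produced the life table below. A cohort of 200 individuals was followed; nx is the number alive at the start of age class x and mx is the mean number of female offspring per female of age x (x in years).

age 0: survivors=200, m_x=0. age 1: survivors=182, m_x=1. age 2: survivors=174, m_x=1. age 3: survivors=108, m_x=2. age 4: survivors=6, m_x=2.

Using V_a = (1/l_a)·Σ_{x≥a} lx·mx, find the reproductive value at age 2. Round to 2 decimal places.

2.31

lx = nx/n0 = nx/200: 1, 0.91, 0.87, 0.54, 0.03
lx·mx for x ≥ 2: 0.87, 1.08, 0.06 → sum = 2.01
V_2 = 2.01 / l_2 = 2.01 / 0.87 = 2.310345… → 2.31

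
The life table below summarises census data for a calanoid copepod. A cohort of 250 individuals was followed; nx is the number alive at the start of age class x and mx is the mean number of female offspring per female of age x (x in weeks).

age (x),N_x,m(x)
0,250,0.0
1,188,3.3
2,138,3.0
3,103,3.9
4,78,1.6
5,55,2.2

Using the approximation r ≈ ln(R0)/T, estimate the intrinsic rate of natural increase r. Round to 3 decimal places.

lx = nx/n0 = nx/250: 1, 0.752, 0.552, 0.412, 0.312, 0.22
R0 = Σ lx·mx = 0 + 2.4816 + 1.656 + 1.6068 + 0.4992 + 0.484 = 6.7276
Σ x·lx·mx = 15.0308; T = 15.0308/6.7276 = 2.2342…
r ≈ ln(R0)/T = ln(6.7276)/2.2342… = 0.8532… → 0.853

0.853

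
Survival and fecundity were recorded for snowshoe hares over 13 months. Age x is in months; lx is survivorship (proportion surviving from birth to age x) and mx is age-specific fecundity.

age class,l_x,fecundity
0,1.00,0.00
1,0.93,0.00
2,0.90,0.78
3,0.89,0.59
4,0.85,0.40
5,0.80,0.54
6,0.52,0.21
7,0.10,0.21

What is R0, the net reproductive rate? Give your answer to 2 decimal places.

lx·mx by age: 0, 0, 0.702, 0.5251, 0.34, 0.432, 0.1092, 0.021
R0 = Σ lx·mx = 2.1293 → 2.13

2.13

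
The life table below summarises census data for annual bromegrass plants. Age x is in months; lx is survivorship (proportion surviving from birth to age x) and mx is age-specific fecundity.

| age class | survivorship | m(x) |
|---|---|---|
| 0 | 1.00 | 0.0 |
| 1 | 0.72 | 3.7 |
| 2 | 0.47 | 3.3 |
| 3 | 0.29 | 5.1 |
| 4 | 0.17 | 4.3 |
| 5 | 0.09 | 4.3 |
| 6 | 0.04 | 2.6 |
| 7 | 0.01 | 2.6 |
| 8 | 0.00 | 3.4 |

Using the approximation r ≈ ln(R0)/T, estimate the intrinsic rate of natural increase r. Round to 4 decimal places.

0.8477

R0 = Σ lx·mx = 0 + 2.664 + 1.551 + 1.479 + 0.731 + 0.387 + 0.104 + 0.026 + 0 = 6.942
Σ x·lx·mx = 15.868; T = 15.868/6.942 = 2.2858…
r ≈ ln(R0)/T = ln(6.942)/2.2858… = 0.847665… → 0.8477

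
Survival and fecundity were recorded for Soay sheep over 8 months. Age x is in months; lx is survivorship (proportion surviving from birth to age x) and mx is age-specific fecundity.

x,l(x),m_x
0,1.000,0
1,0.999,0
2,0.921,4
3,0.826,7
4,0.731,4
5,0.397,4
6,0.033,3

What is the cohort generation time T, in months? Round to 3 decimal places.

3.193

lx·mx: 0, 0, 3.684, 5.782, 2.924, 1.588, 0.099 → R0 = 14.077
x·lx·mx: 0, 0, 7.368, 17.346, 11.696, 7.94, 0.594 → Σ = 44.944
T = 44.944 / 14.077 = 3.192726… → 3.193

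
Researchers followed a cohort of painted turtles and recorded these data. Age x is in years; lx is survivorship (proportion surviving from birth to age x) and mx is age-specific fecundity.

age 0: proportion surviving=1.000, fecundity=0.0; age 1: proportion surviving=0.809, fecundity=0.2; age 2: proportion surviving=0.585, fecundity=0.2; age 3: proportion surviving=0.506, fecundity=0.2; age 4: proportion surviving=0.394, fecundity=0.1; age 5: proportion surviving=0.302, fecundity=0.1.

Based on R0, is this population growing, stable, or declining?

R0 = Σ lx·mx = 0 + 0.1618 + 0.117 + 0.1012 + 0.0394 + 0.0302 = 0.4496
R0 < 1, so the population is declining.

declining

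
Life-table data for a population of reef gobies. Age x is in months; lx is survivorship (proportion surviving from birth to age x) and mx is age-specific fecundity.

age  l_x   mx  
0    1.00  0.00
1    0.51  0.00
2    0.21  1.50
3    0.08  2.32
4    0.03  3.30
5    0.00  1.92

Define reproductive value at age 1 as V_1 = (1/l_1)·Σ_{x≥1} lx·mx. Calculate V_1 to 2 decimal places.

lx·mx for x ≥ 1: 0, 0.315, 0.1856, 0.099, 0 → sum = 0.5996
V_1 = 0.5996 / l_1 = 0.5996 / 0.51 = 1.175686… → 1.18

1.18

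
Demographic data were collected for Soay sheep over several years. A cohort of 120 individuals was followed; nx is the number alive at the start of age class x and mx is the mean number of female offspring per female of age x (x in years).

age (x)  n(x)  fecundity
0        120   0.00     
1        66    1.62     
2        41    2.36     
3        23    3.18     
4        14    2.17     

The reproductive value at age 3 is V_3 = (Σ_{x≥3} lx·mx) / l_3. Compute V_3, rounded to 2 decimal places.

lx = nx/n0 = nx/120: 1, 0.55, 0.34167…, 0.19167…, 0.11667…
lx·mx for x ≥ 3: 0.6095…, 0.253167… → sum = 0.862667…
V_3 = 0.862667… / l_3 = 0.862667… / 0.191667… = 4.50087… → 4.50

4.50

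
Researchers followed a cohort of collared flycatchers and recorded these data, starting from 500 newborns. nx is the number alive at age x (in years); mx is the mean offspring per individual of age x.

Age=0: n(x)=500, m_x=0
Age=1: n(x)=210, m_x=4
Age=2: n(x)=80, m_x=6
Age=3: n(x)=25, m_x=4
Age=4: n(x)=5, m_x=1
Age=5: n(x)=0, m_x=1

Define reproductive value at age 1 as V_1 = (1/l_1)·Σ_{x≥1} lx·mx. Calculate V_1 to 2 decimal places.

lx = nx/n0 = nx/500: 1, 0.42, 0.16, 0.05, 0.01, 0
lx·mx for x ≥ 1: 1.68, 0.96, 0.2, 0.01, 0 → sum = 2.85
V_1 = 2.85 / l_1 = 2.85 / 0.42 = 6.785714… → 6.79

6.79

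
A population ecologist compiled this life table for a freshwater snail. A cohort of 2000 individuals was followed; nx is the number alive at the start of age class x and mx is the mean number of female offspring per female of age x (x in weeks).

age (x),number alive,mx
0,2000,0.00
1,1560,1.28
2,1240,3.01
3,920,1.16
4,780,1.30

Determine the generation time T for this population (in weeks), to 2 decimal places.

2.14

lx = nx/n0 = nx/2000: 1, 0.78, 0.62, 0.46, 0.39
lx·mx: 0, 0.9984, 1.8662, 0.5336, 0.507 → R0 = 3.9052
x·lx·mx: 0, 0.9984, 3.7324, 1.6008, 2.028 → Σ = 8.3596
T = 8.3596 / 3.9052 = 2.140633… → 2.14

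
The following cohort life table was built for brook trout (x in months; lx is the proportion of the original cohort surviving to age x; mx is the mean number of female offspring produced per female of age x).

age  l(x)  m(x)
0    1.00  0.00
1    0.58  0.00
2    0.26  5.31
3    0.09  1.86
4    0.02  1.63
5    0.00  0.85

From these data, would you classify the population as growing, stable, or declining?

growing

R0 = Σ lx·mx = 0 + 0 + 1.3806 + 0.1674 + 0.0326 + 0 = 1.5806
R0 > 1, so the population is growing.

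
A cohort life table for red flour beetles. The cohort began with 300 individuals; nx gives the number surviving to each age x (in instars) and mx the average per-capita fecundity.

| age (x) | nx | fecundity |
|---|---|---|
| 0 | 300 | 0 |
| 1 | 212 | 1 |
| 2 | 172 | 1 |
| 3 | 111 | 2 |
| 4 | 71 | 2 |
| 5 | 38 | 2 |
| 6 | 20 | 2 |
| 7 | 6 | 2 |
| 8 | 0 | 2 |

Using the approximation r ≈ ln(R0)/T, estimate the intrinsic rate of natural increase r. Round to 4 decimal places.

0.3764

lx = nx/n0 = nx/300: 1, 0.70667…, 0.57333…, 0.37, 0.23667…, 0.12667…, 0.06667…, 0.02, 0
R0 = Σ lx·mx = 0 + 0.70667… + 0.57333… + 0.74 + 0.47333… + 0.25333… + 0.13333… + 0.04 + 0 = 2.92…
Σ x·lx·mx = 8.313333…; T = 8.313333…/2.92… = 2.84703…
r ≈ ln(R0)/T = ln(2.92…)/2.84703… = 0.376386… → 0.3764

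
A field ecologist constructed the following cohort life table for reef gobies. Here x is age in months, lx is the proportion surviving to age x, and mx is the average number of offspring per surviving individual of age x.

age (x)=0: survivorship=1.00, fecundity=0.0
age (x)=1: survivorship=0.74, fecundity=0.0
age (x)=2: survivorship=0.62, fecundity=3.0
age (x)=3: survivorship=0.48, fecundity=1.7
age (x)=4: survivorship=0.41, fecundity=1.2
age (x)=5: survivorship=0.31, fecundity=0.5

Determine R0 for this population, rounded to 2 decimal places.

lx·mx by age: 0, 0, 1.86, 0.816, 0.492, 0.155
R0 = Σ lx·mx = 3.323 → 3.32

3.32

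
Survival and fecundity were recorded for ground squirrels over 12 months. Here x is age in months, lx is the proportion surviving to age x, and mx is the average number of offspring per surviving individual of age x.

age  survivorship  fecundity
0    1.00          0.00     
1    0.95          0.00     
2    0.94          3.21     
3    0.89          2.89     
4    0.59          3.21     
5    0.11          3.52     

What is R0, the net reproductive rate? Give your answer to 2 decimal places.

lx·mx by age: 0, 0, 3.0174, 2.5721, 1.8939, 0.3872
R0 = Σ lx·mx = 7.8706 → 7.87

7.87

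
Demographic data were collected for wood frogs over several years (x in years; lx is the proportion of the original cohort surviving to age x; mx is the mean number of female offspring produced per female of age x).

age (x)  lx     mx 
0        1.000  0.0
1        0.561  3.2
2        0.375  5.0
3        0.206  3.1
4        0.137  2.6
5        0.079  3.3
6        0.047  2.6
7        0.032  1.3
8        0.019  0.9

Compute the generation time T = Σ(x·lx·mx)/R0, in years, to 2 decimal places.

2.22

lx·mx: 0, 1.7952, 1.875, 0.6386, 0.3562, 0.2607, 0.1222, 0.0416, 0.0171 → R0 = 5.1066
x·lx·mx: 0, 1.7952, 3.75, 1.9158, 1.4248, 1.3035, 0.7332, 0.2912, 0.1368 → Σ = 11.3505
T = 11.3505 / 5.1066 = 2.222712… → 2.22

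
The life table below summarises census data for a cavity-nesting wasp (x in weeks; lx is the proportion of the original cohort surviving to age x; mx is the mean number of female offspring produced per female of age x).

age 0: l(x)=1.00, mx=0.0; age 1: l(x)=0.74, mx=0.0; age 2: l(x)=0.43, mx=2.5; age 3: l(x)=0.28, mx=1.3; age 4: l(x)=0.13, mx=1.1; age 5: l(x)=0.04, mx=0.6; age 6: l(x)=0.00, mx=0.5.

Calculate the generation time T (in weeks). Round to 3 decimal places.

2.450

lx·mx: 0, 0, 1.075, 0.364, 0.143, 0.024, 0 → R0 = 1.606
x·lx·mx: 0, 0, 2.15, 1.092, 0.572, 0.12, 0 → Σ = 3.934
T = 3.934 / 1.606 = 2.449564… → 2.450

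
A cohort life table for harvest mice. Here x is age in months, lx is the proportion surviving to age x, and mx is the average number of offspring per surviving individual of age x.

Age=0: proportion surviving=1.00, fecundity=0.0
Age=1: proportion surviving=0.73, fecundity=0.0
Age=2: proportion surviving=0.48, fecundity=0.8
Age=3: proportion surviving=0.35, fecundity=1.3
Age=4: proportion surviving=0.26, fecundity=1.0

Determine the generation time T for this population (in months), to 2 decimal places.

lx·mx: 0, 0, 0.384, 0.455, 0.26 → R0 = 1.099
x·lx·mx: 0, 0, 0.768, 1.365, 1.04 → Σ = 3.173
T = 3.173 / 1.099 = 2.88717… → 2.89

2.89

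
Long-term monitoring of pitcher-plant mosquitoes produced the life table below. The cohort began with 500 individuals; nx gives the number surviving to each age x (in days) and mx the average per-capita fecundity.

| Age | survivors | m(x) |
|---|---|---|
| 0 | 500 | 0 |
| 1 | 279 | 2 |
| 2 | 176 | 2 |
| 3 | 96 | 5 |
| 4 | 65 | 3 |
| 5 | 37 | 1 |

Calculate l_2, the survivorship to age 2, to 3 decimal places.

l_2 = n_2/n_0 = 176/500 = 0.352 → 0.352

0.352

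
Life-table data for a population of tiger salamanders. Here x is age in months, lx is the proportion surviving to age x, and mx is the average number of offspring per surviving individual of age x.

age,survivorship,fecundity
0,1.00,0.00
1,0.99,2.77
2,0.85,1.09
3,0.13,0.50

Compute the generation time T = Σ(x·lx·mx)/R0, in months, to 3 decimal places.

1.283

lx·mx: 0, 2.7423, 0.9265, 0.065 → R0 = 3.7338
x·lx·mx: 0, 2.7423, 1.853, 0.195 → Σ = 4.7903
T = 4.7903 / 3.7338 = 1.282956… → 1.283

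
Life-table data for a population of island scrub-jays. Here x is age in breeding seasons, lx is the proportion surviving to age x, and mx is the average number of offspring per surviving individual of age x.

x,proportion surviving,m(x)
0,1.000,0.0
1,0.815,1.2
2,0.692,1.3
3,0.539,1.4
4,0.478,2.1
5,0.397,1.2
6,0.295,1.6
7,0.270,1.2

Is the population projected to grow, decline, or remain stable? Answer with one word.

R0 = Σ lx·mx = 0 + 0.978 + 0.8996 + 0.7546 + 1.0038 + 0.4764 + 0.472 + 0.324 = 4.9084
R0 > 1, so the population is growing.

growing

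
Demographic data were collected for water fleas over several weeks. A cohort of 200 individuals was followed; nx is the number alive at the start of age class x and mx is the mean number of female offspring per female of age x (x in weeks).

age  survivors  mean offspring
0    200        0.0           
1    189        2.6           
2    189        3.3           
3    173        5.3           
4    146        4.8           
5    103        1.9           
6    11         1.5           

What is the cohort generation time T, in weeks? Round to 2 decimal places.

2.84

lx = nx/n0 = nx/200: 1, 0.945, 0.945, 0.865, 0.73, 0.515, 0.055
lx·mx: 0, 2.457, 3.1185, 4.5845, 3.504, 0.9785, 0.0825 → R0 = 14.725
x·lx·mx: 0, 2.457, 6.237, 13.7535, 14.016, 4.8925, 0.495 → Σ = 41.851
T = 41.851 / 14.725 = 2.842173… → 2.84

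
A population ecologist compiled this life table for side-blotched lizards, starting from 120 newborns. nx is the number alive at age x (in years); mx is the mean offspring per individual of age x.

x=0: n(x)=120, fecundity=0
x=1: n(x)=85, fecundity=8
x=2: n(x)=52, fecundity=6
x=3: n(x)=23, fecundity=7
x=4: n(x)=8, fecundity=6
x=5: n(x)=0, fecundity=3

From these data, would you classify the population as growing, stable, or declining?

lx = nx/n0 = nx/120: 1, 0.70833…, 0.43333…, 0.19167…, 0.06667…, 0
R0 = Σ lx·mx = 0 + 5.666667… + 2.6… + 1.341667… + 0.4… + 0 = 10.008333…
R0 > 1, so the population is growing.

growing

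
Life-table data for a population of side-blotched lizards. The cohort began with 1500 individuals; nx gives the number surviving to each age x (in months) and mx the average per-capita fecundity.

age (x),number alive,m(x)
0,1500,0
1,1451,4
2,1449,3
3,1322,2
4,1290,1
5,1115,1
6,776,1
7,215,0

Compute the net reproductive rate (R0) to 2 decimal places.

lx = nx/n0 = nx/1500: 1, 0.96733…, 0.966, 0.88133…, 0.86, 0.74333…, 0.51733…, 0.14333…
lx·mx by age: 0, 3.869333…, 2.898, 1.762667…, 0.86, 0.743333…, 0.517333…, 0
R0 = Σ lx·mx = 10.650667… → 10.65

10.65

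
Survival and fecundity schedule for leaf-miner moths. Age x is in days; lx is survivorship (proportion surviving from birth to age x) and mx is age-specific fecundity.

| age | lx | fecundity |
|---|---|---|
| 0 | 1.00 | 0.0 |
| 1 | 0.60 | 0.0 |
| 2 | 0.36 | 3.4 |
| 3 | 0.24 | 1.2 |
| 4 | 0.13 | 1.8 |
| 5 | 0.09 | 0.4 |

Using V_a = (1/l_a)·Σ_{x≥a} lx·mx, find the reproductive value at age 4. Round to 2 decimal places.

lx·mx for x ≥ 4: 0.234, 0.036 → sum = 0.27
V_4 = 0.27 / l_4 = 0.27 / 0.13 = 2.076923… → 2.08

2.08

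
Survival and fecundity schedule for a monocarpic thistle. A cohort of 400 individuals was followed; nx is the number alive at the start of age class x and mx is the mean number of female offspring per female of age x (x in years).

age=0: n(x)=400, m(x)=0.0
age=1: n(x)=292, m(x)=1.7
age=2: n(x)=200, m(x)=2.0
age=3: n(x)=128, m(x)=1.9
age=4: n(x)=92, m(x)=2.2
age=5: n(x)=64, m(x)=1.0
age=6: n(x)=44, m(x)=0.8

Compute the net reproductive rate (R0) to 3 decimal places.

3.603

lx = nx/n0 = nx/400: 1, 0.73, 0.5, 0.32, 0.23, 0.16, 0.11
lx·mx by age: 0, 1.241, 1, 0.608, 0.506, 0.16, 0.088
R0 = Σ lx·mx = 3.603 → 3.603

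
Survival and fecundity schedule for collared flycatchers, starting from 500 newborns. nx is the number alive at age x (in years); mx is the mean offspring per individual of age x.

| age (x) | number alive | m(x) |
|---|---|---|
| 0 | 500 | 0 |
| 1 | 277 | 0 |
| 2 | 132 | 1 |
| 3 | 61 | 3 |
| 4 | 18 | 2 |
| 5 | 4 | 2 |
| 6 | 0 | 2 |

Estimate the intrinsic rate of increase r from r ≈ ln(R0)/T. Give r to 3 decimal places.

-0.119

lx = nx/n0 = nx/500: 1, 0.554, 0.264, 0.122, 0.036, 0.008, 0
R0 = Σ lx·mx = 0 + 0 + 0.264 + 0.366 + 0.072 + 0.016 + 0 = 0.718
Σ x·lx·mx = 1.994; T = 1.994/0.718 = 2.77716…
r ≈ ln(R0)/T = ln(0.718)/2.77716… = -0.11929… → -0.119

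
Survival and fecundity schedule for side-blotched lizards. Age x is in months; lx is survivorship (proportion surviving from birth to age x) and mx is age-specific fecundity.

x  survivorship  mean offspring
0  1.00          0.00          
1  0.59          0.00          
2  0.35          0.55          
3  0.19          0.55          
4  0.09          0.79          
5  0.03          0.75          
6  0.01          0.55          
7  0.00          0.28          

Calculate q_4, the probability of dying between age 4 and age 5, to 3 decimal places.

0.667

q_4 = (l_4 − l_5) / l_4 = (0.09 − 0.03) / 0.09
     = 0.06 / 0.09 = 0.666667… → 0.667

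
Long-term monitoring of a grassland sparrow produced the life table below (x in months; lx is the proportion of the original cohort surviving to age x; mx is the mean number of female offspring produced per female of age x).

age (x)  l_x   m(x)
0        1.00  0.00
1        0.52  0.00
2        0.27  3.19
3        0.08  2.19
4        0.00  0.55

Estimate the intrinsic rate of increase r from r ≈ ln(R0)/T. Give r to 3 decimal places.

R0 = Σ lx·mx = 0 + 0 + 0.8613 + 0.1752 + 0 = 1.0365
Σ x·lx·mx = 2.2482; T = 2.2482/1.0365 = 2.16903…
r ≈ ln(R0)/T = ln(1.0365)/2.16903… = 0.01653… → 0.017

0.017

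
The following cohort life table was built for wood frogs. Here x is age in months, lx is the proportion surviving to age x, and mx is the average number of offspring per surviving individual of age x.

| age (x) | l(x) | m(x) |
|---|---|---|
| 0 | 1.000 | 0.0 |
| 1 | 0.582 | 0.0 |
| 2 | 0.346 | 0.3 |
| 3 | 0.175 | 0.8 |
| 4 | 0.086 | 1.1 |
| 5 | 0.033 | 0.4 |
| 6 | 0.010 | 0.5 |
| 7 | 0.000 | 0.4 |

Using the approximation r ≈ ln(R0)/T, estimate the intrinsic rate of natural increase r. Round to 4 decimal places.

-0.3337

R0 = Σ lx·mx = 0 + 0 + 0.1038 + 0.14 + 0.0946 + 0.0132 + 0.005 + 0 = 0.3566
Σ x·lx·mx = 1.102; T = 1.102/0.3566 = 3.0903…
r ≈ ln(R0)/T = ln(0.3566)/3.0903… = -0.33367… → -0.3337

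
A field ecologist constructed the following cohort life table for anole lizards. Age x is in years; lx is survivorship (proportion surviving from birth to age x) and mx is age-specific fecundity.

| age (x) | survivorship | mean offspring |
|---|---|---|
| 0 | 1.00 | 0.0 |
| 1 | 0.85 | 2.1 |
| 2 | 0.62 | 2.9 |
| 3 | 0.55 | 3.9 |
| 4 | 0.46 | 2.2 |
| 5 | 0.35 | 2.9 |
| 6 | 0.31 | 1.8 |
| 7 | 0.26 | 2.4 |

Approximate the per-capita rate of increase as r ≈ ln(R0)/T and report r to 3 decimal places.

R0 = Σ lx·mx = 0 + 1.785 + 1.798 + 2.145 + 1.012 + 1.015 + 0.558 + 0.624 = 8.937
Σ x·lx·mx = 28.655; T = 28.655/8.937 = 3.20633…
r ≈ ln(R0)/T = ln(8.937)/3.20633… = 0.68309… → 0.683

0.683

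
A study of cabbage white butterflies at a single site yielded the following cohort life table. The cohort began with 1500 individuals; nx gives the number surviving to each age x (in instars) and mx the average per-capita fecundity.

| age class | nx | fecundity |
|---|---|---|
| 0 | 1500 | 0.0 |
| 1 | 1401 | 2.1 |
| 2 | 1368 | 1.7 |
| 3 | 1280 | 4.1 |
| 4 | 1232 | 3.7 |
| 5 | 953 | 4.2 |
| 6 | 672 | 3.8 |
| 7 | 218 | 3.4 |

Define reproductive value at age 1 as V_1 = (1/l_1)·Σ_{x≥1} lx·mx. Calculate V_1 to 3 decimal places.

15.968

lx = nx/n0 = nx/1500: 1, 0.934, 0.912, 0.85333…, 0.82133…, 0.63533…, 0.448, 0.14533…
lx·mx for x ≥ 1: 1.9614, 1.5504, 3.498667…, 3.038933…, 2.6684…, 1.7024, 0.494133… → sum = 14.914333…
V_1 = 14.914333… / l_1 = 14.914333… / 0.934 = 15.968237… → 15.968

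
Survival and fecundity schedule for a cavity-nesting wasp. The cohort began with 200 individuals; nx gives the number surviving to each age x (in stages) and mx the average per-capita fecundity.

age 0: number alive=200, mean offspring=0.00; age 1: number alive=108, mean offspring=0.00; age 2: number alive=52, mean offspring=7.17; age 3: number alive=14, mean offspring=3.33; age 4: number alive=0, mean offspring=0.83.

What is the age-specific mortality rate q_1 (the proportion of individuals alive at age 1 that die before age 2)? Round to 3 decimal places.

0.519

lx = nx/n0 = nx/200: 1, 0.54, 0.26, 0.07, 0
q_1 = (l_1 − l_2) / l_1 = (0.54 − 0.26) / 0.54
     = 0.28 / 0.54 = 0.518519… → 0.519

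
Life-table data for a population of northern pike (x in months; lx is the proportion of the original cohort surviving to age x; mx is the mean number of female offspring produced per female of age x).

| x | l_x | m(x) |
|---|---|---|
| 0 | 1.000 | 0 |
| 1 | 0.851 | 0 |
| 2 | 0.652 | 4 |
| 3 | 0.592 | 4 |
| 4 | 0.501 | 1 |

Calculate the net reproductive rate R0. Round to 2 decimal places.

5.48

lx·mx by age: 0, 0, 2.608, 2.368, 0.501
R0 = Σ lx·mx = 5.477 → 5.48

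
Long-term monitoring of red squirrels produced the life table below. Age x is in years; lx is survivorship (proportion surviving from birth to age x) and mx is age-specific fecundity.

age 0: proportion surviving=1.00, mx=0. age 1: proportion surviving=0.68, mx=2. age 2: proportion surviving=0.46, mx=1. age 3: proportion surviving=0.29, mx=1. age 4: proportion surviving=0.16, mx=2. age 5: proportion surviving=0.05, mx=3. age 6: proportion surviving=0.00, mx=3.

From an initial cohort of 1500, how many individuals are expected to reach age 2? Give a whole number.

Expected survivors = N0 · l_2 = 1500 × 0.46 = 690 → 690

690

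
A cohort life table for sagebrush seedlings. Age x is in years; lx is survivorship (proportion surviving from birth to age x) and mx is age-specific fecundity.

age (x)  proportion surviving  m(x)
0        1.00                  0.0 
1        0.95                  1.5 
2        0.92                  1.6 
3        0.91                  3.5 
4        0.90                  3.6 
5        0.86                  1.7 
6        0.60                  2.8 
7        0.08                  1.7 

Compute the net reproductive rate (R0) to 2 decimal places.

lx·mx by age: 0, 1.425, 1.472, 3.185, 3.24, 1.462, 1.68, 0.136
R0 = Σ lx·mx = 12.6 → 12.60

12.60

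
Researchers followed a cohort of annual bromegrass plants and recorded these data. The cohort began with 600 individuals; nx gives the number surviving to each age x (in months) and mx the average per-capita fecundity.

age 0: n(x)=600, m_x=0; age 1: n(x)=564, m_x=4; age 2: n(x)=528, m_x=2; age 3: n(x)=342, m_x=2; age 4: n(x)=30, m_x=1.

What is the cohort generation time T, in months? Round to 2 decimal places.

1.62

lx = nx/n0 = nx/600: 1, 0.94, 0.88, 0.57, 0.05
lx·mx: 0, 3.76, 1.76, 1.14, 0.05 → R0 = 6.71
x·lx·mx: 0, 3.76, 3.52, 3.42, 0.2 → Σ = 10.9
T = 10.9 / 6.71 = 1.624441… → 1.62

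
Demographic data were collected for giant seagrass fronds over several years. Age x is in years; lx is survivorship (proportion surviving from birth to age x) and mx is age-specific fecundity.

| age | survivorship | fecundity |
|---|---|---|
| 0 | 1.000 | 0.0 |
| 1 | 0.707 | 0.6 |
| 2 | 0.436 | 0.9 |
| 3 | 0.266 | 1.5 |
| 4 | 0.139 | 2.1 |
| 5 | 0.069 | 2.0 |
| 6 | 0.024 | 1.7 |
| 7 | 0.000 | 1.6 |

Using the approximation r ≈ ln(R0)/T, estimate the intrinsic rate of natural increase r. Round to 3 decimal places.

0.195

R0 = Σ lx·mx = 0 + 0.4242 + 0.3924 + 0.399 + 0.2919 + 0.138 + 0.0408 + 0 = 1.6863
Σ x·lx·mx = 4.5084; T = 4.5084/1.6863 = 2.67355…
r ≈ ln(R0)/T = ln(1.6863)/2.67355… = 0.19545… → 0.195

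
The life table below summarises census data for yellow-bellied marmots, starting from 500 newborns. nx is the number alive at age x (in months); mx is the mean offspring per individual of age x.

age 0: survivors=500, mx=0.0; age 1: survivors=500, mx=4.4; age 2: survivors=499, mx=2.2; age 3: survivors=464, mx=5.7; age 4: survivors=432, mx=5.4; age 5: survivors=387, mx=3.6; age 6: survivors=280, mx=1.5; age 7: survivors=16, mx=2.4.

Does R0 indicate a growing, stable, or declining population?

growing

lx = nx/n0 = nx/500: 1, 1, 0.998, 0.928, 0.864, 0.774, 0.56, 0.032
R0 = Σ lx·mx = 0 + 4.4 + 2.1956 + 5.2896 + 4.6656 + 2.7864 + 0.84 + 0.0768 = 20.254
R0 > 1, so the population is growing.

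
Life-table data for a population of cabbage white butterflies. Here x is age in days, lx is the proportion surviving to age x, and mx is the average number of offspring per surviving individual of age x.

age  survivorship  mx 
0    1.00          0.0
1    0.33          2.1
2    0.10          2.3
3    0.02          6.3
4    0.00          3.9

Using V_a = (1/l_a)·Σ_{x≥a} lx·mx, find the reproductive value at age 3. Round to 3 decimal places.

6.300

lx·mx for x ≥ 3: 0.126, 0 → sum = 0.126
V_3 = 0.126 / l_3 = 0.126 / 0.02 = 6.3 → 6.300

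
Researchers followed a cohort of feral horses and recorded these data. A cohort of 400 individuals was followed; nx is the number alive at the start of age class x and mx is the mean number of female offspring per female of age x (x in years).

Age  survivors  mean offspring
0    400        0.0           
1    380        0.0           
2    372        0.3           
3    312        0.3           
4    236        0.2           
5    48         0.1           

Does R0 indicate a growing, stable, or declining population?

declining

lx = nx/n0 = nx/400: 1, 0.95, 0.93, 0.78, 0.59, 0.12
R0 = Σ lx·mx = 0 + 0 + 0.279 + 0.234 + 0.118 + 0.012 = 0.643
R0 < 1, so the population is declining.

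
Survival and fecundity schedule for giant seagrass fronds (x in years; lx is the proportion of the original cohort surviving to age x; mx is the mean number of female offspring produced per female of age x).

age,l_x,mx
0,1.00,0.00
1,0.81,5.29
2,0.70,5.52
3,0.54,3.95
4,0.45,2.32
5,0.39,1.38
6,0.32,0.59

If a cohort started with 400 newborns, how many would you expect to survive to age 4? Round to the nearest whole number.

180

Expected survivors = N0 · l_4 = 400 × 0.45 = 180 → 180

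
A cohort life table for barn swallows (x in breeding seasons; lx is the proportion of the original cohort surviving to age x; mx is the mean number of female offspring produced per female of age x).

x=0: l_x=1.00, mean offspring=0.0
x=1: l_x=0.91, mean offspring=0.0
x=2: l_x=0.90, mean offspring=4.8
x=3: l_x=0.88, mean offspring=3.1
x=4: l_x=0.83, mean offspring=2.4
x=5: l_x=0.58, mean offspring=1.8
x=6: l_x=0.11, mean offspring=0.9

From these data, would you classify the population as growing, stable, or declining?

R0 = Σ lx·mx = 0 + 0 + 4.32 + 2.728 + 1.992 + 1.044 + 0.099 = 10.183
R0 > 1, so the population is growing.

growing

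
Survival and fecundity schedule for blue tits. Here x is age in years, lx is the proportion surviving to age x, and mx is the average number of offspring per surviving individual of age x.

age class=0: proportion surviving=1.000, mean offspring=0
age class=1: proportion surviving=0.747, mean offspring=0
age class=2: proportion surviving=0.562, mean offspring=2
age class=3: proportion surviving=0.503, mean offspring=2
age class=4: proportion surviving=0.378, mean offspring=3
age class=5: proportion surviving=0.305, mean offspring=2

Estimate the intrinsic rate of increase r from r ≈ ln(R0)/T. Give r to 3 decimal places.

R0 = Σ lx·mx = 0 + 0 + 1.124 + 1.006 + 1.134 + 0.61 = 3.874
Σ x·lx·mx = 12.852; T = 12.852/3.874 = 3.3175…
r ≈ ln(R0)/T = ln(3.874)/3.3175… = 0.40823… → 0.408

0.408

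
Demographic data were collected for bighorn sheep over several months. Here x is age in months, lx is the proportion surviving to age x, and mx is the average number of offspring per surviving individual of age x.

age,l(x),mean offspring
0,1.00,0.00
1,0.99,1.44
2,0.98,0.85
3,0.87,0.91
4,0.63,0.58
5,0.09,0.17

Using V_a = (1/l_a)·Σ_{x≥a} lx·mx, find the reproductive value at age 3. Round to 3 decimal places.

1.348

lx·mx for x ≥ 3: 0.7917, 0.3654, 0.0153 → sum = 1.1724
V_3 = 1.1724 / l_3 = 1.1724 / 0.87 = 1.347586… → 1.348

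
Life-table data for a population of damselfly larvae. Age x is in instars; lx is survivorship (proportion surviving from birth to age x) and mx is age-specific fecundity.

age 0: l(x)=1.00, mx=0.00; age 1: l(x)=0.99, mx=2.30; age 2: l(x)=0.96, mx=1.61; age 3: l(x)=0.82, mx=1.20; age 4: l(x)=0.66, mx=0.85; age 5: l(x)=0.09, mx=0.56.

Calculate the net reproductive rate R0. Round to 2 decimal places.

5.42

lx·mx by age: 0, 2.277, 1.5456, 0.984, 0.561, 0.0504
R0 = Σ lx·mx = 5.418 → 5.42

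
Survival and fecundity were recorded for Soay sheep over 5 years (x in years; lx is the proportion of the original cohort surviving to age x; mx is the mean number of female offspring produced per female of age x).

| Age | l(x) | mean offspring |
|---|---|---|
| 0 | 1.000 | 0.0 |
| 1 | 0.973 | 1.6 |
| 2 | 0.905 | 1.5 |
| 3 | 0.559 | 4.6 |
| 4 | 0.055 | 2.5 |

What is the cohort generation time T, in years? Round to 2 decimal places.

2.23

lx·mx: 0, 1.5568, 1.3575, 2.5714, 0.1375 → R0 = 5.6232
x·lx·mx: 0, 1.5568, 2.715, 7.7142, 0.55 → Σ = 12.536
T = 12.536 / 5.6232 = 2.229336… → 2.23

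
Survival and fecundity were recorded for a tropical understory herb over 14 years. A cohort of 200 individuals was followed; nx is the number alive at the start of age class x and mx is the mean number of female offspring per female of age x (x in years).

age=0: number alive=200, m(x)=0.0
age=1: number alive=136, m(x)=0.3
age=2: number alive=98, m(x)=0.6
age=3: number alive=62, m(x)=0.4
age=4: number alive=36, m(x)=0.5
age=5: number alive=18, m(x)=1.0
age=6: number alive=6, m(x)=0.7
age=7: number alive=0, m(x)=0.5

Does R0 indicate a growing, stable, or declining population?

lx = nx/n0 = nx/200: 1, 0.68, 0.49, 0.31, 0.18, 0.09, 0.03, 0
R0 = Σ lx·mx = 0 + 0.204 + 0.294 + 0.124 + 0.09 + 0.09 + 0.021 + 0 = 0.823
R0 < 1, so the population is declining.

declining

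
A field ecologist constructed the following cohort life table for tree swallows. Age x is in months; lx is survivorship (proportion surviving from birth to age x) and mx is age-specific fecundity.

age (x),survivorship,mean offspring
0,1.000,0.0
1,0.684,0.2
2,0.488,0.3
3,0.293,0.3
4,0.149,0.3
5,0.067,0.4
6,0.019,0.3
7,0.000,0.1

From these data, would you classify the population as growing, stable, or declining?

R0 = Σ lx·mx = 0 + 0.1368 + 0.1464 + 0.0879 + 0.0447 + 0.0268 + 0.0057 + 0 = 0.4483
R0 < 1, so the population is declining.

declining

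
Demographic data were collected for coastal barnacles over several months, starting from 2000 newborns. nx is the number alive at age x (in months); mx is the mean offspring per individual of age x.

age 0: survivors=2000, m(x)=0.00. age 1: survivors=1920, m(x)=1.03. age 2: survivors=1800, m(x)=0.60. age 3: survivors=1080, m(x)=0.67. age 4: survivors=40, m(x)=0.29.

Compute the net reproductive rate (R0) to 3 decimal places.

lx = nx/n0 = nx/2000: 1, 0.96, 0.9, 0.54, 0.02
lx·mx by age: 0, 0.9888, 0.54, 0.3618, 0.0058
R0 = Σ lx·mx = 1.8964 → 1.896

1.896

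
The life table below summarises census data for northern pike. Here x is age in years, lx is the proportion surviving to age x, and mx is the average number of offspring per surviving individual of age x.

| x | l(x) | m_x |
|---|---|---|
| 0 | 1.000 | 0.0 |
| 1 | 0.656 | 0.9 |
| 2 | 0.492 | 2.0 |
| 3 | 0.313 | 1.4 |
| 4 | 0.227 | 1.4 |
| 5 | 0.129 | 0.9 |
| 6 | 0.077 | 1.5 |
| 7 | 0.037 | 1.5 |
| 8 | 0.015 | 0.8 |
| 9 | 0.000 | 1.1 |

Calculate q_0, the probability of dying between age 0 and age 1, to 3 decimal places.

0.344

q_0 = (l_0 − l_1) / l_0 = (1 − 0.656) / 1
     = 0.344 / 1 = 0.344 → 0.344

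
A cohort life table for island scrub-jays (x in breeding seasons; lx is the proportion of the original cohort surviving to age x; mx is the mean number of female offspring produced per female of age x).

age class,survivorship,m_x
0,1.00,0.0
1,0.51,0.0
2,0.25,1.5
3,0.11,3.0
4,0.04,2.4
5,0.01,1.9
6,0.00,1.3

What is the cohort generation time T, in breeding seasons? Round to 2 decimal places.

2.71

lx·mx: 0, 0, 0.375, 0.33, 0.096, 0.019, 0 → R0 = 0.82
x·lx·mx: 0, 0, 0.75, 0.99, 0.384, 0.095, 0 → Σ = 2.219
T = 2.219 / 0.82 = 2.706098… → 2.71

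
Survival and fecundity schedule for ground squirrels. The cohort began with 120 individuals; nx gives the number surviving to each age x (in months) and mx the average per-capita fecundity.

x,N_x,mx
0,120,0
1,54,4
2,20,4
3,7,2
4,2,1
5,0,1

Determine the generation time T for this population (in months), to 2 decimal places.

lx = nx/n0 = nx/120: 1, 0.45, 0.16667…, 0.05833…, 0.01667…, 0
lx·mx: 0, 1.8, 0.666667…, 0.116667…, 0.016667…, 0 → R0 = 2.6…
x·lx·mx: 0, 1.8, 1.333333…, 0.35…, 0.066667…, 0 → Σ = 3.55…
T = 3.55… / 2.6… = 1.365385… → 1.37

1.37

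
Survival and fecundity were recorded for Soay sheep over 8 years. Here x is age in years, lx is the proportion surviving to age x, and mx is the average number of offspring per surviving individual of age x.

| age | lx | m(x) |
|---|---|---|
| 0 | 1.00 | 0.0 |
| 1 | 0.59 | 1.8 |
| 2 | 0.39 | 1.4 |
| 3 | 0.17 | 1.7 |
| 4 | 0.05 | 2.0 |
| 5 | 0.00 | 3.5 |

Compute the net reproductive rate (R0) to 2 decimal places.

2.00

lx·mx by age: 0, 1.062, 0.546, 0.289, 0.1, 0
R0 = Σ lx·mx = 1.997 → 2.00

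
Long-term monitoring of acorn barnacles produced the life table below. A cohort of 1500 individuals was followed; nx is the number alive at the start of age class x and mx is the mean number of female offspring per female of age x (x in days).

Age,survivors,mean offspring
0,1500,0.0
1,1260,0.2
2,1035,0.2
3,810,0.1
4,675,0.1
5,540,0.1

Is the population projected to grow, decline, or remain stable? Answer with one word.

lx = nx/n0 = nx/1500: 1, 0.84, 0.69, 0.54, 0.45, 0.36
R0 = Σ lx·mx = 0 + 0.168 + 0.138 + 0.054 + 0.045 + 0.036 = 0.441
R0 < 1, so the population is declining.

declining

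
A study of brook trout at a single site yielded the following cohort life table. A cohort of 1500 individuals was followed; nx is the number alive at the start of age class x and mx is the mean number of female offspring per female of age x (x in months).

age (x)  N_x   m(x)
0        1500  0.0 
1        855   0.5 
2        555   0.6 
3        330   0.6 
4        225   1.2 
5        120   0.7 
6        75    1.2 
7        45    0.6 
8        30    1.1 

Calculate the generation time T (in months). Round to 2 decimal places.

lx = nx/n0 = nx/1500: 1, 0.57, 0.37, 0.22, 0.15, 0.08, 0.05, 0.03, 0.02
lx·mx: 0, 0.285, 0.222, 0.132, 0.18, 0.056, 0.06, 0.018, 0.022 → R0 = 0.975
x·lx·mx: 0, 0.285, 0.444, 0.396, 0.72, 0.28, 0.36, 0.126, 0.176 → Σ = 2.787
T = 2.787 / 0.975 = 2.858462… → 2.86

2.86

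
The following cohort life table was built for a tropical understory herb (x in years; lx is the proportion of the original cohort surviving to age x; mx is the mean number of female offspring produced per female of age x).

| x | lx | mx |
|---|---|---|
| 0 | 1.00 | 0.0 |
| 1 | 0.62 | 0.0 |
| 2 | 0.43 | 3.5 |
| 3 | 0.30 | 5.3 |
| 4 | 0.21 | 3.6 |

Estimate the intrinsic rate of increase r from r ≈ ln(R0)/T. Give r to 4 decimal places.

R0 = Σ lx·mx = 0 + 0 + 1.505 + 1.59 + 0.756 = 3.851
Σ x·lx·mx = 10.804; T = 10.804/3.851 = 2.80551…
r ≈ ln(R0)/T = ln(3.851)/2.80551… = 0.480603… → 0.4806

0.4806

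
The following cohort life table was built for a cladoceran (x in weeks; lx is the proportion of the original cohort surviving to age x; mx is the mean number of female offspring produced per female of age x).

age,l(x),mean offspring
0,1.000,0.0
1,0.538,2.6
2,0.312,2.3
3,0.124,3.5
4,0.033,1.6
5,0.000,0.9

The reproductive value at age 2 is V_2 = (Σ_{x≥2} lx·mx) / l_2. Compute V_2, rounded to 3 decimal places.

lx·mx for x ≥ 2: 0.7176, 0.434, 0.0528, 0 → sum = 1.2044
V_2 = 1.2044 / l_2 = 1.2044 / 0.312 = 3.860256… → 3.860

3.860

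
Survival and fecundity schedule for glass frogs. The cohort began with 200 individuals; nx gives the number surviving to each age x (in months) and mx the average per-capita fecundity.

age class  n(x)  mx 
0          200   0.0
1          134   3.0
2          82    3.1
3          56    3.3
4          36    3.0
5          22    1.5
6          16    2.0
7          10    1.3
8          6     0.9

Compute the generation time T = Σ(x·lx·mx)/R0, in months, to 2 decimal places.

2.31

lx = nx/n0 = nx/200: 1, 0.67, 0.41, 0.28, 0.18, 0.11, 0.08, 0.05, 0.03
lx·mx: 0, 2.01, 1.271, 0.924, 0.54, 0.165, 0.16, 0.065, 0.027 → R0 = 5.162
x·lx·mx: 0, 2.01, 2.542, 2.772, 2.16, 0.825, 0.96, 0.455, 0.216 → Σ = 11.94
T = 11.94 / 5.162 = 2.313057… → 2.31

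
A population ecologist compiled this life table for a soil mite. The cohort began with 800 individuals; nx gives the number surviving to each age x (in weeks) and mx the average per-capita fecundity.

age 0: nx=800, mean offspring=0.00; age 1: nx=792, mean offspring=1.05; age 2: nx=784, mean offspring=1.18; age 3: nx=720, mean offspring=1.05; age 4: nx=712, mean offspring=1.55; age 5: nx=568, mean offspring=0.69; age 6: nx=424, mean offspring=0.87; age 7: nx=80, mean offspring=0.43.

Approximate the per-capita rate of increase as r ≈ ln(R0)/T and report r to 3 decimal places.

lx = nx/n0 = nx/800: 1, 0.99, 0.98, 0.9, 0.89, 0.71, 0.53, 0.1
R0 = Σ lx·mx = 0 + 1.0395 + 1.1564 + 0.945 + 1.3795 + 0.4899 + 0.4611 + 0.043 = 5.5144
Σ x·lx·mx = 17.2224; T = 17.2224/5.5144 = 3.12317…
r ≈ ln(R0)/T = ln(5.5144)/3.12317… = 0.54668… → 0.547

0.547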